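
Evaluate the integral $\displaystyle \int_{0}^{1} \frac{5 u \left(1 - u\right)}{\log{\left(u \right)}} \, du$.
$\log{\left(\frac{32}{243} \right)}$

Introduce a parameter $a$ in the exponent: let $I(a) = \int_{0}^{1} \frac{5 \left(- u^{2} + u^{a}\right)}{\log{\left(u \right)}} \, du$.

Since $\dfrac{\partial}{\partial a}\,u^{a} = u^{a} \ln u$, the $\ln u$ in the denominator cancels and
$$\frac{dI}{da} = \int_{0}^{1} 5 u^{a} \, du = 5 \left[\frac{u^{a+1}}{a+1}\right]_0^1 = \frac{5}{a + 1}.$$

Integrating with respect to $a$ gives $I(a) = \log{\left(\frac{\left(a + 1\right)^{5}}{243} \right)} + C$.

At $a = 2$ the integrand is identically $0$, so $I(2) = 0$. The closed form gives $0$, hence $C = 0$.

Setting $a = 1$:
$$I = \log{\left(\frac{32}{243} \right)}.$$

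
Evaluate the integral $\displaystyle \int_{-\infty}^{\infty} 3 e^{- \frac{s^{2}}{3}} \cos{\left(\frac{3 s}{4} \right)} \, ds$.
$\frac{3 \sqrt{3} \sqrt{\pi}}{e^{\frac{27}{64}}}$

Treat the cosine frequency as a parameter and define $I(b) = \int_{-\infty}^{\infty} 3 e^{- \frac{s^{2}}{3}} \cos{\left(b s \right)} \, ds$.

Differentiating under the integral sign,
$$I'(b) = \int_{-\infty}^{\infty} - 3 s e^{- \frac{s^{2}}{3}} \sin{\left(b s \right)} \, ds.$$

Integrate $\int_{-\infty}^{\infty} s \sin(b s)\, e^{- \frac{s^{2}}{3}}\, ds$ by parts with $u = \sin(b s)$ and $dv = s\, e^{- \frac{s^{2}}{3}}\, ds$, giving $v = - \frac{3 e^{- \frac{s^{2}}{3}}}{2}$. The boundary term vanishes and
$$\int_{-\infty}^{\infty} s \sin(b s)\, e^{- \frac{s^{2}}{3}}\, ds = \frac{3 b}{2} \int_{-\infty}^{\infty} \cos(b s)\, e^{- \frac{s^{2}}{3}}\, ds,$$
so $I'(b) = - \frac{3 b}{2}\, I(b)$.

This is a separable first-order ODE; solving with the initial condition $I(0) = \int_{-\infty}^{\infty} 3 e^{- \frac{s^{2}}{3}}\,ds = 3 \sqrt{3} \sqrt{\pi}$ gives
$$I(b) = 3 \sqrt{3} \sqrt{\pi} e^{- \frac{3 b^{2}}{4}}.$$

Setting $b = \frac{3}{4}$:
$$I = \frac{3 \sqrt{3} \sqrt{\pi}}{e^{\frac{27}{64}}}.$$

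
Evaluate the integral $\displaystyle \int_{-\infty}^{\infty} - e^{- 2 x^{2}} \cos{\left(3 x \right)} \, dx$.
$- \frac{\sqrt{2} \sqrt{\pi}}{2 e^{\frac{9}{8}}}$

Treat the cosine frequency as a parameter and define $I(b) = \int_{-\infty}^{\infty} - e^{- 2 x^{2}} \cos{\left(b x \right)} \, dx$.

Differentiating under the integral sign,
$$I'(b) = \int_{-\infty}^{\infty} x e^{- 2 x^{2}} \sin{\left(b x \right)} \, dx.$$

Integrate $\int_{-\infty}^{\infty} x \sin(b x)\, e^{- 2 x^{2}}\, dx$ by parts with $u = \sin(b x)$ and $dv = x\, e^{- 2 x^{2}}\, dx$, giving $v = - \frac{e^{- 2 x^{2}}}{4}$. The boundary term vanishes and
$$\int_{-\infty}^{\infty} x \sin(b x)\, e^{- 2 x^{2}}\, dx = \frac{b}{4} \int_{-\infty}^{\infty} \cos(b x)\, e^{- 2 x^{2}}\, dx,$$
so $I'(b) = - \frac{b}{4}\, I(b)$.

This is a separable first-order ODE; solving with the initial condition $I(0) = \int_{-\infty}^{\infty} - e^{- 2 x^{2}}\,dx = - \frac{\sqrt{2} \sqrt{\pi}}{2}$ gives
$$I(b) = - \frac{\sqrt{2} \sqrt{\pi} e^{- \frac{b^{2}}{8}}}{2}.$$

Setting $b = 3$:
$$I = - \frac{\sqrt{2} \sqrt{\pi}}{2 e^{\frac{9}{8}}}.$$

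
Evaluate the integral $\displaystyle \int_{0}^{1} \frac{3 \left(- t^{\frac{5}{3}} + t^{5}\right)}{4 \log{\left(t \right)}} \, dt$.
$\log{\left(\frac{3 \sqrt{6}}{4} \right)}$

Consider the one-parameter family: let $I(a) = \int_{0}^{1} \frac{3 \left(- t^{\frac{5}{3}} + t^{a}\right)}{4 \log{\left(t \right)}} \, dt$.

Since $\dfrac{\partial}{\partial a}\,t^{a} = t^{a} \ln t$, the $\ln t$ in the denominator cancels and
$$\frac{dI}{da} = \int_{0}^{1} \frac{3}{4} t^{a} \, dt = \frac{3}{4} \left[\frac{t^{a+1}}{a+1}\right]_0^1 = \frac{3}{4 \left(a + 1\right)}.$$

Integrating with respect to $a$ gives $I(a) = \log{\left(\frac{6^{\frac{3}{4}} \left(a + 1\right)^{\frac{3}{4}}}{8} \right)} + C$.

At $a = \frac{5}{3}$ the integrand is identically $0$, so $I(\frac{5}{3}) = 0$. The closed form gives $0$, hence $C = 0$.

Setting $a = 5$:
$$I = \log{\left(\frac{3 \sqrt{6}}{4} \right)}.$$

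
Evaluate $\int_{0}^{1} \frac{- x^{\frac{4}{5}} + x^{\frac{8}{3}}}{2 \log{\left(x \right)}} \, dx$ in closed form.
$\log{\left(\frac{\sqrt{165}}{9} \right)}$

Consider the one-parameter family: let $I(a) = \int_{0}^{1} \frac{x^{\frac{8}{3}} - x^{a}}{2 \log{\left(x \right)}} \, dx$.

Since $\dfrac{\partial}{\partial a}\,x^{a} = x^{a} \ln x$, the $\ln x$ in the denominator cancels and
$$\frac{dI}{da} = \int_{0}^{1} - \frac{1}{2} x^{a} \, dx = - \frac{1}{2} \left[\frac{x^{a+1}}{a+1}\right]_0^1 = - \frac{1}{2 a + 2}.$$

Integrating with respect to $a$ gives $I(a) = - \frac{\log{\left(a + 1 \right)}}{2} - \frac{\log{\left(3 \right)}}{2} + \frac{\log{\left(11 \right)}}{2} + C$.

At $a = \frac{8}{3}$ the integrand is identically $0$, so $I(\frac{8}{3}) = 0$. The closed form gives $0$, hence $C = 0$.

Setting $a = \frac{4}{5}$:
$$I = \log{\left(\frac{\sqrt{165}}{9} \right)}.$$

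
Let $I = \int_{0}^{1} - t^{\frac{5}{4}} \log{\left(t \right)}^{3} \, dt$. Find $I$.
$\frac{512}{2187}$

Begin with the known integral
$$J(a) = \int_{0}^{1} - t^{a} \, dt = - \frac{1}{a + 1}.$$

Differentiating under the integral sign brings down a factor of $\ln t$:
$$\frac{dJ}{da} = \int_{0}^{1} - t^{a} \log{\left(t \right)} \, dt = \frac{1}{\left(a + 1\right)^{2}}.$$

Repeating $3$ times in total — each differentiation brings down another $\ln t$ — gives
$$\frac{d^{3}J}{da^{3}} = \int_{0}^{1} - t^{a} \log{\left(t \right)}^{3} \, dt = \frac{6}{\left(a + 1\right)^{4}},$$
and the integrand here is exactly the target integrand, so $I = \frac{6}{\left(a + 1\right)^{4}}$.

Setting $a = \frac{5}{4}$:
$$I = \frac{512}{2187}.$$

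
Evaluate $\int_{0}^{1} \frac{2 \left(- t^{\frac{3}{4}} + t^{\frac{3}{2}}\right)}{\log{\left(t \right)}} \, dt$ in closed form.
$\log{\left(\frac{100}{49} \right)}$

Replace the exponent $\frac{3}{2}$ by a parameter $a$: let $I(a) = \int_{0}^{1} \frac{2 \left(- t^{\frac{3}{4}} + t^{a}\right)}{\log{\left(t \right)}} \, dt$.

Since $\dfrac{\partial}{\partial a}\,t^{a} = t^{a} \ln t$, the $\ln t$ in the denominator cancels and
$$\frac{dI}{da} = \int_{0}^{1} 2 t^{a} \, dt = 2 \left[\frac{t^{a+1}}{a+1}\right]_0^1 = \frac{2}{a + 1}.$$

Integrating with respect to $a$ gives $I(a) = \log{\left(\frac{16 \left(a + 1\right)^{2}}{49} \right)} + C$.

At $a = \frac{3}{4}$ the integrand is identically $0$, so $I(\frac{3}{4}) = 0$. The closed form gives $0$, hence $C = 0$.

Setting $a = \frac{3}{2}$:
$$I = \log{\left(\frac{100}{49} \right)}.$$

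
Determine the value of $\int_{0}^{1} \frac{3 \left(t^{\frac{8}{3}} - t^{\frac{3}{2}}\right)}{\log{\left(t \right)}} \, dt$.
$- \log{\left(\frac{3375}{10648} \right)}$

Introduce a parameter $a$ in the exponent: let $I(a) = \int_{0}^{1} \frac{3 \left(t^{\frac{8}{3}} - t^{a}\right)}{\log{\left(t \right)}} \, dt$.

Since $\dfrac{\partial}{\partial a}\,t^{a} = t^{a} \ln t$, the $\ln t$ in the denominator cancels and
$$\frac{dI}{da} = \int_{0}^{1} -3 t^{a} \, dt = -3 \left[\frac{t^{a+1}}{a+1}\right]_0^1 = - \frac{3}{a + 1}.$$

Integrating with respect to $a$ gives $I(a) = - \log{\left(\frac{27 \left(a + 1\right)^{3}}{1331} \right)} + C$.

At $a = \frac{8}{3}$ the integrand is identically $0$, so $I(\frac{8}{3}) = 0$. The closed form gives $0$, hence $C = 0$.

Setting $a = \frac{3}{2}$:
$$I = - \log{\left(\frac{3375}{10648} \right)}.$$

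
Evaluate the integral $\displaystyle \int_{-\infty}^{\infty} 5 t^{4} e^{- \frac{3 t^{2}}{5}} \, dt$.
$\frac{125 \sqrt{15} \sqrt{\pi}}{36}$

Consider the simpler parametrised integral
$$J(a) = \int_{-\infty}^{\infty} 5 e^{- a t^{2}} \, dt = \frac{5 \sqrt{\pi}}{\sqrt{a}}.$$

Differentiating under the integral sign brings down a factor of $(-t^2)$:
$$\frac{dJ}{da} = \int_{-\infty}^{\infty} - 5 t^{2} e^{- a t^{2}} \, dt = - \frac{5 \sqrt{\pi}}{2 a^{\frac{3}{2}}}.$$

Repeating twice in total — each differentiation brings down another $(-t^2)$ — gives
$$\frac{d^{2}J}{da^{2}} = \int_{-\infty}^{\infty} 5 t^{4} e^{- a t^{2}} \, dt = \frac{15 \sqrt{\pi}}{4 a^{\frac{5}{2}}},$$
and the integrand here is exactly the target integrand, so $I = \frac{15 \sqrt{\pi}}{4 a^{\frac{5}{2}}}$.

Setting $a = \frac{3}{5}$:
$$I = \frac{125 \sqrt{15} \sqrt{\pi}}{36}.$$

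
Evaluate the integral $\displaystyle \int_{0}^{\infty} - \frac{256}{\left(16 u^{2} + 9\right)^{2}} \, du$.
$- \frac{16 \pi}{27}$

Recall the elementary integral
$$J(a) = \int_{0}^{\infty} - \frac{1}{a^{2} + u^{2}} \, du = - \frac{\pi}{2 a}.$$

Differentiating under the integral sign with respect to $a$,
$$\frac{dJ}{da} = \int_{0}^{\infty} \frac{2 a}{\left(a^{2} + u^{2}\right)^{2}} \, du = \frac{\pi}{2 a^{2}},$$
so $\int_{0}^{\infty} - \frac{1}{\left(a^{2} + u^{2}\right)^{2}} \, du = - \frac{\pi}{4 a^{3}}$.

Setting $a = \frac{3}{4}$:
$$I = - \frac{16 \pi}{27}.$$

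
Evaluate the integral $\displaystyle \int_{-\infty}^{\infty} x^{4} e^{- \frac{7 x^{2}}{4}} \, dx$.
$\frac{24 \sqrt{7} \sqrt{\pi}}{343}$

Start from the elementary integral
$$J(a) = \int_{-\infty}^{\infty} e^{- a x^{2}} \, dx = \frac{\sqrt{\pi}}{\sqrt{a}}.$$

Differentiating under the integral sign brings down a factor of $(-x^2)$:
$$\frac{dJ}{da} = \int_{-\infty}^{\infty} - x^{2} e^{- a x^{2}} \, dx = - \frac{\sqrt{\pi}}{2 a^{\frac{3}{2}}}.$$

Repeating twice in total — each differentiation brings down another $(-x^2)$ — gives
$$\frac{d^{2}J}{da^{2}} = \int_{-\infty}^{\infty} x^{4} e^{- a x^{2}} \, dx = \frac{3 \sqrt{\pi}}{4 a^{\frac{5}{2}}},$$
and the integrand here is exactly the target integrand, so $I = \frac{3 \sqrt{\pi}}{4 a^{\frac{5}{2}}}$.

Setting $a = \frac{7}{4}$:
$$I = \frac{24 \sqrt{7} \sqrt{\pi}}{343}.$$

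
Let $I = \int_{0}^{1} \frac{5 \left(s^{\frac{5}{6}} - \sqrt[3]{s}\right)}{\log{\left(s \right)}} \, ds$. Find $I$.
$\log{\left(\frac{161051}{32768} \right)}$

Consider the one-parameter family: let $I(a) = \int_{0}^{1} \frac{5 \left(- \sqrt[3]{s} + s^{a}\right)}{\log{\left(s \right)}} \, ds$.

Since $\dfrac{\partial}{\partial a}\,s^{a} = s^{a} \ln s$, the $\ln s$ in the denominator cancels and
$$\frac{dI}{da} = \int_{0}^{1} 5 s^{a} \, ds = 5 \left[\frac{s^{a+1}}{a+1}\right]_0^1 = \frac{5}{a + 1}.$$

Integrating with respect to $a$ gives $I(a) = \log{\left(\frac{243 \left(a + 1\right)^{5}}{1024} \right)} + C$.

At $a = \frac{1}{3}$ the integrand is identically $0$, so $I(\frac{1}{3}) = 0$. The closed form gives $0$, hence $C = 0$.

Setting $a = \frac{5}{6}$:
$$I = \log{\left(\frac{161051}{32768} \right)}.$$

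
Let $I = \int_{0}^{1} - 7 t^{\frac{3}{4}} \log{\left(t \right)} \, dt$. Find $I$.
$\frac{16}{7}$

Consider the simpler parametrised integral
$$J(a) = \int_{0}^{1} - 7 t^{a} \, dt = - \frac{7}{a + 1}.$$

Differentiating under the integral sign brings down a factor of $\ln t$:
$$\frac{dJ}{da} = \int_{0}^{1} - 7 t^{a} \log{\left(t \right)} \, dt = \frac{7}{\left(a + 1\right)^{2}}.$$

The integral on the left is $I$, so $I = \frac{7}{\left(a + 1\right)^{2}}$.

Setting $a = \frac{3}{4}$:
$$I = \frac{16}{7}.$$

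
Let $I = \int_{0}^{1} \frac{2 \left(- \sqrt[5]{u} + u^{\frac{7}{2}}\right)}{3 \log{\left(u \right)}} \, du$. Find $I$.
$\log{\left(\frac{30^{\frac{2}{3}}}{4} \right)}$

Replace the exponent $\frac{7}{2}$ by a parameter $a$: let $I(a) = \int_{0}^{1} \frac{2 \left(- \sqrt[5]{u} + u^{a}\right)}{3 \log{\left(u \right)}} \, du$.

Since $\dfrac{\partial}{\partial a}\,u^{a} = u^{a} \ln u$, the $\ln u$ in the denominator cancels and
$$\frac{dI}{da} = \int_{0}^{1} \frac{2}{3} u^{a} \, du = \frac{2}{3} \left[\frac{u^{a+1}}{a+1}\right]_0^1 = \frac{2}{3 \left(a + 1\right)}.$$

Integrating with respect to $a$ gives $I(a) = \log{\left(\frac{5^{\frac{2}{3}} \sqrt[3]{6} \left(a + 1\right)^{\frac{2}{3}}}{6} \right)} + C$.

At $a = \frac{1}{5}$ the integrand is identically $0$, so $I(\frac{1}{5}) = 0$. The closed form gives $0$, hence $C = 0$.

Setting $a = \frac{7}{2}$:
$$I = \log{\left(\frac{30^{\frac{2}{3}}}{4} \right)}.$$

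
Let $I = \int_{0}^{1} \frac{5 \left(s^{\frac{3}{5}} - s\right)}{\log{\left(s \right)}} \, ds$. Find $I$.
$- \log{\left(\frac{3125}{1024} \right)}$

Replace the exponent $1$ by a parameter $a$: let $I(a) = \int_{0}^{1} \frac{5 \left(s^{\frac{3}{5}} - s^{a}\right)}{\log{\left(s \right)}} \, ds$.

Since $\dfrac{\partial}{\partial a}\,s^{a} = s^{a} \ln s$, the $\ln s$ in the denominator cancels and
$$\frac{dI}{da} = \int_{0}^{1} -5 s^{a} \, ds = -5 \left[\frac{s^{a+1}}{a+1}\right]_0^1 = - \frac{5}{a + 1}.$$

Integrating with respect to $a$ gives $I(a) = - \log{\left(\frac{3125 \left(a + 1\right)^{5}}{32768} \right)} + C$.

At $a = \frac{3}{5}$ the integrand is identically $0$, so $I(\frac{3}{5}) = 0$. The closed form gives $0$, hence $C = 0$.

Setting $a = 1$:
$$I = - \log{\left(\frac{3125}{1024} \right)}.$$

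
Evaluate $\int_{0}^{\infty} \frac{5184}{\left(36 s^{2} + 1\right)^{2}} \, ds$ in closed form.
$216 \pi$

Recall the elementary integral
$$J(a) = \int_{0}^{\infty} \frac{4}{a^{2} + s^{2}} \, ds = \frac{2 \pi}{a}.$$

Differentiating under the integral sign with respect to $a$,
$$\frac{dJ}{da} = \int_{0}^{\infty} - \frac{8 a}{\left(a^{2} + s^{2}\right)^{2}} \, ds = - \frac{2 \pi}{a^{2}},$$
so $\int_{0}^{\infty} \frac{4}{\left(a^{2} + s^{2}\right)^{2}} \, ds = \frac{\pi}{a^{3}}$.

Setting $a = \frac{1}{6}$:
$$I = 216 \pi.$$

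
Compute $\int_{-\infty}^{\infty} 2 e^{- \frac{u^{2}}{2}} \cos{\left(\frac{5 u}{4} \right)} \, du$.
$\frac{2 \sqrt{2} \sqrt{\pi}}{e^{\frac{25}{32}}}$

Define $I(b) = \int_{-\infty}^{\infty} 2 e^{- \frac{u^{2}}{2}} \cos{\left(b u \right)} \, du$.

Differentiating under the integral sign,
$$I'(b) = \int_{-\infty}^{\infty} - 2 u e^{- \frac{u^{2}}{2}} \sin{\left(b u \right)} \, du.$$

Integrate $\int_{-\infty}^{\infty} u \sin(b u)\, e^{- \frac{u^{2}}{2}}\, du$ by parts with $w = \sin(b u)$ and $dv = u\, e^{- \frac{u^{2}}{2}}\, du$, giving $v = - e^{- \frac{u^{2}}{2}}$. The boundary term vanishes and
$$\int_{-\infty}^{\infty} u \sin(b u)\, e^{- \frac{u^{2}}{2}}\, du = b \int_{-\infty}^{\infty} \cos(b u)\, e^{- \frac{u^{2}}{2}}\, du,$$
so $I'(b) = - b\, I(b)$.

This is a separable first-order ODE; solving with the initial condition $I(0) = \int_{-\infty}^{\infty} 2 e^{- \frac{u^{2}}{2}}\,du = 2 \sqrt{2} \sqrt{\pi}$ gives
$$I(b) = 2 \sqrt{2} \sqrt{\pi} e^{- \frac{b^{2}}{2}}.$$

Setting $b = \frac{5}{4}$:
$$I = \frac{2 \sqrt{2} \sqrt{\pi}}{e^{\frac{25}{32}}}.$$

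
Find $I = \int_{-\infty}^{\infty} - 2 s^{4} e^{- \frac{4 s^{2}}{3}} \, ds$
$- \frac{27 \sqrt{3} \sqrt{\pi}}{64}$

Start from the elementary integral
$$J(a) = \int_{-\infty}^{\infty} - 2 e^{- a s^{2}} \, ds = - \frac{2 \sqrt{\pi}}{\sqrt{a}}.$$

Differentiating under the integral sign brings down a factor of $(-s^2)$:
$$\frac{dJ}{da} = \int_{-\infty}^{\infty} 2 s^{2} e^{- a s^{2}} \, ds = \frac{\sqrt{\pi}}{a^{\frac{3}{2}}}.$$

Repeating twice in total — each differentiation brings down another $(-s^2)$ — gives
$$\frac{d^{2}J}{da^{2}} = \int_{-\infty}^{\infty} - 2 s^{4} e^{- a s^{2}} \, ds = - \frac{3 \sqrt{\pi}}{2 a^{\frac{5}{2}}},$$
and the integrand here is exactly the target integrand, so $I = - \frac{3 \sqrt{\pi}}{2 a^{\frac{5}{2}}}$.

Setting $a = \frac{4}{3}$:
$$I = - \frac{27 \sqrt{3} \sqrt{\pi}}{64}.$$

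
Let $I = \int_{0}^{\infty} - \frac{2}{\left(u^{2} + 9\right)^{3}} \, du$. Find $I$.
$- \frac{\pi}{648}$

Begin with the known result
$$J(a) = \int_{0}^{\infty} - \frac{2}{a^{2} + u^{2}} \, du = - \frac{\pi}{a}.$$

Differentiating under the integral sign with respect to $a$,
$$\frac{dJ}{da} = \int_{0}^{\infty} \frac{4 a}{\left(a^{2} + u^{2}\right)^{2}} \, du = \frac{\pi}{a^{2}},$$
so $\int_{0}^{\infty} - \frac{2}{\left(a^{2} + u^{2}\right)^{2}} \, du = - \frac{\pi}{2 a^{3}}$.

Repeating — each differentiation of $1/(u^2+a^2)^j$ produces $-2ja/(u^2+a^2)^{j+1}$ — and dividing through by $-2ja$ at each step yields, after $2$ differentiations in total,
$$\int_{0}^{\infty} - \frac{2}{\left(a^{2} + u^{2}\right)^{3}} \, du = - \frac{3 \pi}{8 a^{5}}.$$

Setting $a = 3$:
$$I = - \frac{\pi}{648}.$$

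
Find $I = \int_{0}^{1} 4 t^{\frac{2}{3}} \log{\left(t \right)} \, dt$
$- \frac{36}{25}$

Begin with the known integral
$$J(a) = \int_{0}^{1} 4 t^{a} \, dt = \frac{4}{a + 1}.$$

Differentiating under the integral sign brings down a factor of $\ln t$:
$$\frac{dJ}{da} = \int_{0}^{1} 4 t^{a} \log{\left(t \right)} \, dt = - \frac{4}{\left(a + 1\right)^{2}}.$$

The integral on the left is $I$, so $I = - \frac{4}{\left(a + 1\right)^{2}}$.

Setting $a = \frac{2}{3}$:
$$I = - \frac{36}{25}.$$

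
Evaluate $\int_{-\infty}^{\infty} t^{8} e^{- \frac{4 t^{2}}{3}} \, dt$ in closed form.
$\frac{8505 \sqrt{3} \sqrt{\pi}}{8192}$

Consider the simpler parametrised integral
$$J(a) = \int_{-\infty}^{\infty} e^{- a t^{2}} \, dt = \frac{\sqrt{\pi}}{\sqrt{a}}.$$

Differentiating under the integral sign brings down a factor of $(-t^2)$:
$$\frac{dJ}{da} = \int_{-\infty}^{\infty} - t^{2} e^{- a t^{2}} \, dt = - \frac{\sqrt{\pi}}{2 a^{\frac{3}{2}}}.$$

Repeating $4$ times in total — each differentiation brings down another $(-t^2)$ — gives
$$\frac{d^{4}J}{da^{4}} = \int_{-\infty}^{\infty} t^{8} e^{- a t^{2}} \, dt = \frac{105 \sqrt{\pi}}{16 a^{\frac{9}{2}}},$$
and the integrand here is exactly the target integrand, so $I = \frac{105 \sqrt{\pi}}{16 a^{\frac{9}{2}}}$.

Setting $a = \frac{4}{3}$:
$$I = \frac{8505 \sqrt{3} \sqrt{\pi}}{8192}.$$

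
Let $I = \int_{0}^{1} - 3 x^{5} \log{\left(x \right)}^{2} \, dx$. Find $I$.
$- \frac{1}{36}$

Consider the simpler parametrised integral
$$J(a) = \int_{0}^{1} - 3 x^{a} \, dx = - \frac{3}{a + 1}.$$

Differentiating under the integral sign brings down a factor of $\ln x$:
$$\frac{dJ}{da} = \int_{0}^{1} - 3 x^{a} \log{\left(x \right)} \, dx = \frac{3}{\left(a + 1\right)^{2}}.$$

Repeating twice in total — each differentiation brings down another $\ln x$ — gives
$$\frac{d^{2}J}{da^{2}} = \int_{0}^{1} - 3 x^{a} \log{\left(x \right)}^{2} \, dx = - \frac{6}{\left(a + 1\right)^{3}},$$
and the integrand here is exactly the target integrand, so $I = - \frac{6}{\left(a + 1\right)^{3}}$.

Setting $a = 5$:
$$I = - \frac{1}{36}.$$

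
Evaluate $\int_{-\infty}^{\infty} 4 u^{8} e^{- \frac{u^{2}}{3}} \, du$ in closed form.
$\frac{8505 \sqrt{3} \sqrt{\pi}}{4}$

Consider the simpler parametrised integral
$$J(a) = \int_{-\infty}^{\infty} 4 e^{- a u^{2}} \, du = \frac{4 \sqrt{\pi}}{\sqrt{a}}.$$

Differentiating under the integral sign brings down a factor of $(-u^2)$:
$$\frac{dJ}{da} = \int_{-\infty}^{\infty} - 4 u^{2} e^{- a u^{2}} \, du = - \frac{2 \sqrt{\pi}}{a^{\frac{3}{2}}}.$$

Repeating $4$ times in total — each differentiation brings down another $(-u^2)$ — gives
$$\frac{d^{4}J}{da^{4}} = \int_{-\infty}^{\infty} 4 u^{8} e^{- a u^{2}} \, du = \frac{105 \sqrt{\pi}}{4 a^{\frac{9}{2}}},$$
and the integrand here is exactly the target integrand, so $I = \frac{105 \sqrt{\pi}}{4 a^{\frac{9}{2}}}$.

Setting $a = \frac{1}{3}$:
$$I = \frac{8505 \sqrt{3} \sqrt{\pi}}{4}.$$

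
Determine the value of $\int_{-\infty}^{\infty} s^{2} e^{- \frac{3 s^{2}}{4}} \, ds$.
$\frac{4 \sqrt{3} \sqrt{\pi}}{9}$

Begin with the known integral
$$J(a) = \int_{-\infty}^{\infty} e^{- a s^{2}} \, ds = \frac{\sqrt{\pi}}{\sqrt{a}}.$$

Differentiating under the integral sign brings down a factor of $(-s^2)$:
$$\frac{dJ}{da} = \int_{-\infty}^{\infty} - s^{2} e^{- a s^{2}} \, ds = - \frac{\sqrt{\pi}}{2 a^{\frac{3}{2}}}.$$

The integral on the left is $-I$, so $I = \frac{\sqrt{\pi}}{2 a^{\frac{3}{2}}}$.

Setting $a = \frac{3}{4}$:
$$I = \frac{4 \sqrt{3} \sqrt{\pi}}{9}.$$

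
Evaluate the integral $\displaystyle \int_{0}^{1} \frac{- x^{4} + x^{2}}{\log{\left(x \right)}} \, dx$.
$\log{\left(\frac{3}{5} \right)}$

Replace the exponent $2$ by a parameter $a$: let $I(a) = \int_{0}^{1} \frac{- x^{4} + x^{a}}{\log{\left(x \right)}} \, dx$.

Since $\dfrac{\partial}{\partial a}\,x^{a} = x^{a} \ln x$, the $\ln x$ in the denominator cancels and
$$\frac{dI}{da} = \int_{0}^{1} x^{a} \, dx = \left[\frac{x^{a+1}}{a+1}\right]_0^1 = \frac{1}{a + 1}.$$

Integrating with respect to $a$ gives $I(a) = \log{\left(\frac{a}{5} + \frac{1}{5} \right)} + C$.

At $a = 4$ the integrand is identically $0$, so $I(4) = 0$. The closed form gives $0$, hence $C = 0$.

Setting $a = 2$:
$$I = \log{\left(\frac{3}{5} \right)}.$$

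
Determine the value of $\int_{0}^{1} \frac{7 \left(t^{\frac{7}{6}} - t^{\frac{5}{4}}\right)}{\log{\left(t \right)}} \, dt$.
$- \log{\left(\frac{10460353203}{8031810176} \right)}$

Consider the one-parameter family: let $I(a) = \int_{0}^{1} \frac{7 \left(t^{\frac{7}{6}} - t^{a}\right)}{\log{\left(t \right)}} \, dt$.

Since $\dfrac{\partial}{\partial a}\,t^{a} = t^{a} \ln t$, the $\ln t$ in the denominator cancels and
$$\frac{dI}{da} = \int_{0}^{1} -7 t^{a} \, dt = -7 \left[\frac{t^{a+1}}{a+1}\right]_0^1 = - \frac{7}{a + 1}.$$

Integrating with respect to $a$ gives $I(a) = - \log{\left(\frac{279936 \left(a + 1\right)^{7}}{62748517} \right)} + C$.

At $a = \frac{7}{6}$ the integrand is identically $0$, so $I(\frac{7}{6}) = 0$. The closed form gives $0$, hence $C = 0$.

Setting $a = \frac{5}{4}$:
$$I = - \log{\left(\frac{10460353203}{8031810176} \right)}.$$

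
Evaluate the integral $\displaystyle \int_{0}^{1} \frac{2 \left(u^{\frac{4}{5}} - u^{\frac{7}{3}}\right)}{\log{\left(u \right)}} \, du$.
$\log{\left(\frac{729}{2500} \right)}$

Introduce a parameter $a$ in the exponent: let $I(a) = \int_{0}^{1} \frac{2 \left(- u^{\frac{7}{3}} + u^{a}\right)}{\log{\left(u \right)}} \, du$.

Since $\dfrac{\partial}{\partial a}\,u^{a} = u^{a} \ln u$, the $\ln u$ in the denominator cancels and
$$\frac{dI}{da} = \int_{0}^{1} 2 u^{a} \, du = 2 \left[\frac{u^{a+1}}{a+1}\right]_0^1 = \frac{2}{a + 1}.$$

Integrating with respect to $a$ gives $I(a) = \log{\left(\frac{9 \left(a + 1\right)^{2}}{100} \right)} + C$.

At $a = \frac{7}{3}$ the integrand is identically $0$, so $I(\frac{7}{3}) = 0$. The closed form gives $0$, hence $C = 0$.

Setting $a = \frac{4}{5}$:
$$I = \log{\left(\frac{729}{2500} \right)}.$$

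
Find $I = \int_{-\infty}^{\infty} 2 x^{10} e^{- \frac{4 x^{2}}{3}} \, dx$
$\frac{229635 \sqrt{3} \sqrt{\pi}}{32768}$

Start from the elementary integral
$$J(a) = \int_{-\infty}^{\infty} 2 e^{- a x^{2}} \, dx = \frac{2 \sqrt{\pi}}{\sqrt{a}}.$$

Differentiating under the integral sign brings down a factor of $(-x^2)$:
$$\frac{dJ}{da} = \int_{-\infty}^{\infty} - 2 x^{2} e^{- a x^{2}} \, dx = - \frac{\sqrt{\pi}}{a^{\frac{3}{2}}}.$$

Repeating $5$ times in total — each differentiation brings down another $(-x^2)$ — gives
$$\frac{d^{5}J}{da^{5}} = \int_{-\infty}^{\infty} - 2 x^{10} e^{- a x^{2}} \, dx = - \frac{945 \sqrt{\pi}}{16 a^{\frac{11}{2}}},$$
and the integrand here is $(-1)^{5}$ times the target integrand, so $I = (-1)^{5}\,\frac{d^{5}J}{da^{5}} = \frac{945 \sqrt{\pi}}{16 a^{\frac{11}{2}}}$.

Setting $a = \frac{4}{3}$:
$$I = \frac{229635 \sqrt{3} \sqrt{\pi}}{32768}.$$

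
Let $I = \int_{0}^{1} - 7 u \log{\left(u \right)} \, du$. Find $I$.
$\frac{7}{4}$

Begin with the known integral
$$J(a) = \int_{0}^{1} - 7 u^{a} \, du = - \frac{7}{a + 1}.$$

Differentiating under the integral sign brings down a factor of $\ln u$:
$$\frac{dJ}{da} = \int_{0}^{1} - 7 u^{a} \log{\left(u \right)} \, du = \frac{7}{\left(a + 1\right)^{2}}.$$

The integral on the left is $I$, so $I = \frac{7}{\left(a + 1\right)^{2}}$.

Setting $a = 1$:
$$I = \frac{7}{4}.$$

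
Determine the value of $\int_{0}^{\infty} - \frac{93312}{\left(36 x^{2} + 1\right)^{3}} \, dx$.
$- 2916 \pi$

Recall the elementary integral
$$J(a) = \int_{0}^{\infty} - \frac{2}{a^{2} + x^{2}} \, dx = - \frac{\pi}{a}.$$

Differentiating under the integral sign with respect to $a$,
$$\frac{dJ}{da} = \int_{0}^{\infty} \frac{4 a}{\left(a^{2} + x^{2}\right)^{2}} \, dx = \frac{\pi}{a^{2}},$$
so $\int_{0}^{\infty} - \frac{2}{\left(a^{2} + x^{2}\right)^{2}} \, dx = - \frac{\pi}{2 a^{3}}$.

Repeating — each differentiation of $1/(x^2+a^2)^j$ produces $-2ja/(x^2+a^2)^{j+1}$ — and dividing through by $-2ja$ at each step yields, after $2$ differentiations in total,
$$\int_{0}^{\infty} - \frac{2}{\left(a^{2} + x^{2}\right)^{3}} \, dx = - \frac{3 \pi}{8 a^{5}}.$$

Setting $a = \frac{1}{6}$:
$$I = - 2916 \pi.$$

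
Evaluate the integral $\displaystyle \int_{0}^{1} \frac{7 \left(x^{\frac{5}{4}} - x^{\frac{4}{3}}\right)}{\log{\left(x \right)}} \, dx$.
$- \log{\left(\frac{13492928512}{10460353203} \right)}$

Replace the exponent $\frac{4}{3}$ by a parameter $a$: let $I(a) = \int_{0}^{1} \frac{7 \left(x^{\frac{5}{4}} - x^{a}\right)}{\log{\left(x \right)}} \, dx$.

Since $\dfrac{\partial}{\partial a}\,x^{a} = x^{a} \ln x$, the $\ln x$ in the denominator cancels and
$$\frac{dI}{da} = \int_{0}^{1} -7 x^{a} \, dx = -7 \left[\frac{x^{a+1}}{a+1}\right]_0^1 = - \frac{7}{a + 1}.$$

Integrating with respect to $a$ gives $I(a) = - \log{\left(\frac{16384 \left(a + 1\right)^{7}}{4782969} \right)} + C$.

At $a = \frac{5}{4}$ the integrand is identically $0$, so $I(\frac{5}{4}) = 0$. The closed form gives $0$, hence $C = 0$.

Setting $a = \frac{4}{3}$:
$$I = - \log{\left(\frac{13492928512}{10460353203} \right)}.$$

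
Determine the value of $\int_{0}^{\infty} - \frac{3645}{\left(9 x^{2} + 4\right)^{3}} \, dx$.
$- \frac{3645 \pi}{512}$

Begin with the known result
$$J(a) = \int_{0}^{\infty} - \frac{5}{a^{2} + x^{2}} \, dx = - \frac{5 \pi}{2 a}.$$

Differentiating under the integral sign with respect to $a$,
$$\frac{dJ}{da} = \int_{0}^{\infty} \frac{10 a}{\left(a^{2} + x^{2}\right)^{2}} \, dx = \frac{5 \pi}{2 a^{2}},$$
so $\int_{0}^{\infty} - \frac{5}{\left(a^{2} + x^{2}\right)^{2}} \, dx = - \frac{5 \pi}{4 a^{3}}$.

Repeating — each differentiation of $1/(x^2+a^2)^j$ produces $-2ja/(x^2+a^2)^{j+1}$ — and dividing through by $-2ja$ at each step yields, after $2$ differentiations in total,
$$\int_{0}^{\infty} - \frac{5}{\left(a^{2} + x^{2}\right)^{3}} \, dx = - \frac{15 \pi}{16 a^{5}}.$$

Setting $a = \frac{2}{3}$:
$$I = - \frac{3645 \pi}{512}.$$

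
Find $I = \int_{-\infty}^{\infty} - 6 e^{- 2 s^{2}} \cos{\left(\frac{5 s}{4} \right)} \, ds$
$- \frac{3 \sqrt{2} \sqrt{\pi}}{e^{\frac{25}{128}}}$

Let $b$ denote the cosine frequency and define $I(b) = \int_{-\infty}^{\infty} - 6 e^{- 2 s^{2}} \cos{\left(b s \right)} \, ds$.

Differentiating under the integral sign,
$$I'(b) = \int_{-\infty}^{\infty} 6 s e^{- 2 s^{2}} \sin{\left(b s \right)} \, ds.$$

Integrate $\int_{-\infty}^{\infty} s \sin(b s)\, e^{- 2 s^{2}}\, ds$ by parts with $u = \sin(b s)$ and $dv = s\, e^{- 2 s^{2}}\, ds$, giving $v = - \frac{e^{- 2 s^{2}}}{4}$. The boundary term vanishes and
$$\int_{-\infty}^{\infty} s \sin(b s)\, e^{- 2 s^{2}}\, ds = \frac{b}{4} \int_{-\infty}^{\infty} \cos(b s)\, e^{- 2 s^{2}}\, ds,$$
so $I'(b) = - \frac{b}{4}\, I(b)$.

This is a separable first-order ODE; solving with the initial condition $I(0) = \int_{-\infty}^{\infty} - 6 e^{- 2 s^{2}}\,ds = - 3 \sqrt{2} \sqrt{\pi}$ gives
$$I(b) = - 3 \sqrt{2} \sqrt{\pi} e^{- \frac{b^{2}}{8}}.$$

Setting $b = \frac{5}{4}$:
$$I = - \frac{3 \sqrt{2} \sqrt{\pi}}{e^{\frac{25}{128}}}.$$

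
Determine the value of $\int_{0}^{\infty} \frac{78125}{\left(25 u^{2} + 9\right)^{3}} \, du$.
$\frac{15625 \pi}{1296}$

Start from the standard arctangent integral
$$J(a) = \int_{0}^{\infty} \frac{5}{a^{2} + u^{2}} \, du = \frac{5 \pi}{2 a}.$$

Differentiating under the integral sign with respect to $a$,
$$\frac{dJ}{da} = \int_{0}^{\infty} - \frac{10 a}{\left(a^{2} + u^{2}\right)^{2}} \, du = - \frac{5 \pi}{2 a^{2}},$$
so $\int_{0}^{\infty} \frac{5}{\left(a^{2} + u^{2}\right)^{2}} \, du = \frac{5 \pi}{4 a^{3}}$.

Repeating — each differentiation of $1/(u^2+a^2)^j$ produces $-2ja/(u^2+a^2)^{j+1}$ — and dividing through by $-2ja$ at each step yields, after $2$ differentiations in total,
$$\int_{0}^{\infty} \frac{5}{\left(a^{2} + u^{2}\right)^{3}} \, du = \frac{15 \pi}{16 a^{5}}.$$

Setting $a = \frac{3}{5}$:
$$I = \frac{15625 \pi}{1296}.$$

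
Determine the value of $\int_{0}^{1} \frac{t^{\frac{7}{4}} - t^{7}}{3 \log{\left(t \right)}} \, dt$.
$\log{\left(\frac{\sqrt[3]{22}}{4} \right)}$

Introduce a parameter $a$ in the exponent: let $I(a) = \int_{0}^{1} \frac{- t^{7} + t^{a}}{3 \log{\left(t \right)}} \, dt$.

Since $\dfrac{\partial}{\partial a}\,t^{a} = t^{a} \ln t$, the $\ln t$ in the denominator cancels and
$$\frac{dI}{da} = \int_{0}^{1} \frac{1}{3} t^{a} \, dt = \frac{1}{3} \left[\frac{t^{a+1}}{a+1}\right]_0^1 = \frac{1}{3 \left(a + 1\right)}.$$

Integrating with respect to $a$ gives $I(a) = \frac{\log{\left(a + 1 \right)}}{3} - \log{\left(2 \right)} + C$.

At $a = 7$ the integrand is identically $0$, so $I(7) = 0$. The closed form gives $0$, hence $C = 0$.

Setting $a = \frac{7}{4}$:
$$I = \log{\left(\frac{\sqrt[3]{22}}{4} \right)}.$$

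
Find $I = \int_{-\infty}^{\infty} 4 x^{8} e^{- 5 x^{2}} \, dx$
$\frac{21 \sqrt{5} \sqrt{\pi}}{2500}$

Start from the elementary integral
$$J(a) = \int_{-\infty}^{\infty} 4 e^{- a x^{2}} \, dx = \frac{4 \sqrt{\pi}}{\sqrt{a}}.$$

Differentiating under the integral sign brings down a factor of $(-x^2)$:
$$\frac{dJ}{da} = \int_{-\infty}^{\infty} - 4 x^{2} e^{- a x^{2}} \, dx = - \frac{2 \sqrt{\pi}}{a^{\frac{3}{2}}}.$$

Repeating $4$ times in total — each differentiation brings down another $(-x^2)$ — gives
$$\frac{d^{4}J}{da^{4}} = \int_{-\infty}^{\infty} 4 x^{8} e^{- a x^{2}} \, dx = \frac{105 \sqrt{\pi}}{4 a^{\frac{9}{2}}},$$
and the integrand here is exactly the target integrand, so $I = \frac{105 \sqrt{\pi}}{4 a^{\frac{9}{2}}}$.

Setting $a = 5$:
$$I = \frac{21 \sqrt{5} \sqrt{\pi}}{2500}.$$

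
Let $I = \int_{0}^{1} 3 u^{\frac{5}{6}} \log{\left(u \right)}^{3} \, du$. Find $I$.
$- \frac{23328}{14641}$

Begin with the known integral
$$J(a) = \int_{0}^{1} 3 u^{a} \, du = \frac{3}{a + 1}.$$

Differentiating under the integral sign brings down a factor of $\ln u$:
$$\frac{dJ}{da} = \int_{0}^{1} 3 u^{a} \log{\left(u \right)} \, du = - \frac{3}{\left(a + 1\right)^{2}}.$$

Repeating $3$ times in total — each differentiation brings down another $\ln u$ — gives
$$\frac{d^{3}J}{da^{3}} = \int_{0}^{1} 3 u^{a} \log{\left(u \right)}^{3} \, du = - \frac{18}{\left(a + 1\right)^{4}},$$
and the integrand here is exactly the target integrand, so $I = - \frac{18}{\left(a + 1\right)^{4}}$.

Setting $a = \frac{5}{6}$:
$$I = - \frac{23328}{14641}.$$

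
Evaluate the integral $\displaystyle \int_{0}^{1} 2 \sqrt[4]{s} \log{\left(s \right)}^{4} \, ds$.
$\frac{49152}{3125}$

Start from the elementary integral
$$J(a) = \int_{0}^{1} 2 s^{a} \, ds = \frac{2}{a + 1}.$$

Differentiating under the integral sign brings down a factor of $\ln s$:
$$\frac{dJ}{da} = \int_{0}^{1} 2 s^{a} \log{\left(s \right)} \, ds = - \frac{2}{\left(a + 1\right)^{2}}.$$

Repeating $4$ times in total — each differentiation brings down another $\ln s$ — gives
$$\frac{d^{4}J}{da^{4}} = \int_{0}^{1} 2 s^{a} \log{\left(s \right)}^{4} \, ds = \frac{48}{\left(a + 1\right)^{5}},$$
and the integrand here is exactly the target integrand, so $I = \frac{48}{\left(a + 1\right)^{5}}$.

Setting $a = \frac{1}{4}$:
$$I = \frac{49152}{3125}.$$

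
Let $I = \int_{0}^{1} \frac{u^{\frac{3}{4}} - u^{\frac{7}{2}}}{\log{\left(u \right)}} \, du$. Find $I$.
$\log{\left(\frac{7}{18} \right)}$

Introduce a parameter $a$ in the exponent: let $I(a) = \int_{0}^{1} \frac{- u^{\frac{7}{2}} + u^{a}}{\log{\left(u \right)}} \, du$.

Since $\dfrac{\partial}{\partial a}\,u^{a} = u^{a} \ln u$, the $\ln u$ in the denominator cancels and
$$\frac{dI}{da} = \int_{0}^{1} u^{a} \, du = \left[\frac{u^{a+1}}{a+1}\right]_0^1 = \frac{1}{a + 1}.$$

Integrating with respect to $a$ gives $I(a) = \log{\left(\frac{2 a}{9} + \frac{2}{9} \right)} + C$.

At $a = \frac{7}{2}$ the integrand is identically $0$, so $I(\frac{7}{2}) = 0$. The closed form gives $0$, hence $C = 0$.

Setting $a = \frac{3}{4}$:
$$I = \log{\left(\frac{7}{18} \right)}.$$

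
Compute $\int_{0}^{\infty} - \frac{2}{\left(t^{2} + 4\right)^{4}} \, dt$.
$- \frac{5 \pi}{2048}$

Begin with the known result
$$J(a) = \int_{0}^{\infty} - \frac{2}{a^{2} + t^{2}} \, dt = - \frac{\pi}{a}.$$

Differentiating under the integral sign with respect to $a$,
$$\frac{dJ}{da} = \int_{0}^{\infty} \frac{4 a}{\left(a^{2} + t^{2}\right)^{2}} \, dt = \frac{\pi}{a^{2}},$$
so $\int_{0}^{\infty} - \frac{2}{\left(a^{2} + t^{2}\right)^{2}} \, dt = - \frac{\pi}{2 a^{3}}$.

Repeating — each differentiation of $1/(t^2+a^2)^j$ produces $-2ja/(t^2+a^2)^{j+1}$ — and dividing through by $-2ja$ at each step yields, after $3$ differentiations in total,
$$\int_{0}^{\infty} - \frac{2}{\left(a^{2} + t^{2}\right)^{4}} \, dt = - \frac{5 \pi}{16 a^{7}}.$$

Setting $a = 2$:
$$I = - \frac{5 \pi}{2048}.$$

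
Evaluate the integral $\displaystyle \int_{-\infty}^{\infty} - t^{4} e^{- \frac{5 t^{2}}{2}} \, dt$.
$- \frac{3 \sqrt{10} \sqrt{\pi}}{125}$

Begin with the known integral
$$J(a) = \int_{-\infty}^{\infty} - e^{- a t^{2}} \, dt = - \frac{\sqrt{\pi}}{\sqrt{a}}.$$

Differentiating under the integral sign brings down a factor of $(-t^2)$:
$$\frac{dJ}{da} = \int_{-\infty}^{\infty} t^{2} e^{- a t^{2}} \, dt = \frac{\sqrt{\pi}}{2 a^{\frac{3}{2}}}.$$

Repeating twice in total — each differentiation brings down another $(-t^2)$ — gives
$$\frac{d^{2}J}{da^{2}} = \int_{-\infty}^{\infty} - t^{4} e^{- a t^{2}} \, dt = - \frac{3 \sqrt{\pi}}{4 a^{\frac{5}{2}}},$$
and the integrand here is exactly the target integrand, so $I = - \frac{3 \sqrt{\pi}}{4 a^{\frac{5}{2}}}$.

Setting $a = \frac{5}{2}$:
$$I = - \frac{3 \sqrt{10} \sqrt{\pi}}{125}.$$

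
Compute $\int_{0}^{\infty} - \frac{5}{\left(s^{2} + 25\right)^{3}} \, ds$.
$- \frac{3 \pi}{10000}$

Recall the elementary integral
$$J(a) = \int_{0}^{\infty} - \frac{5}{a^{2} + s^{2}} \, ds = - \frac{5 \pi}{2 a}.$$

Differentiating under the integral sign with respect to $a$,
$$\frac{dJ}{da} = \int_{0}^{\infty} \frac{10 a}{\left(a^{2} + s^{2}\right)^{2}} \, ds = \frac{5 \pi}{2 a^{2}},$$
so $\int_{0}^{\infty} - \frac{5}{\left(a^{2} + s^{2}\right)^{2}} \, ds = - \frac{5 \pi}{4 a^{3}}$.

Repeating — each differentiation of $1/(s^2+a^2)^j$ produces $-2ja/(s^2+a^2)^{j+1}$ — and dividing through by $-2ja$ at each step yields, after $2$ differentiations in total,
$$\int_{0}^{\infty} - \frac{5}{\left(a^{2} + s^{2}\right)^{3}} \, ds = - \frac{15 \pi}{16 a^{5}}.$$

Setting $a = 5$:
$$I = - \frac{3 \pi}{10000}.$$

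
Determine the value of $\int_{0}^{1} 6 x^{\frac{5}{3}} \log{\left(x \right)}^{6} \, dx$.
$\frac{295245}{65536}$

Start from the elementary integral
$$J(a) = \int_{0}^{1} 6 x^{a} \, dx = \frac{6}{a + 1}.$$

Differentiating under the integral sign brings down a factor of $\ln x$:
$$\frac{dJ}{da} = \int_{0}^{1} 6 x^{a} \log{\left(x \right)} \, dx = - \frac{6}{\left(a + 1\right)^{2}}.$$

Repeating $6$ times in total — each differentiation brings down another $\ln x$ — gives
$$\frac{d^{6}J}{da^{6}} = \int_{0}^{1} 6 x^{a} \log{\left(x \right)}^{6} \, dx = \frac{4320}{\left(a + 1\right)^{7}},$$
and the integrand here is exactly the target integrand, so $I = \frac{4320}{\left(a + 1\right)^{7}}$.

Setting $a = \frac{5}{3}$:
$$I = \frac{295245}{65536}.$$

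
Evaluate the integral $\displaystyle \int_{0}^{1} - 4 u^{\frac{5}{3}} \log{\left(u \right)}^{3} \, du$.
$\frac{243}{512}$

Consider the simpler parametrised integral
$$J(a) = \int_{0}^{1} - 4 u^{a} \, du = - \frac{4}{a + 1}.$$

Differentiating under the integral sign brings down a factor of $\ln u$:
$$\frac{dJ}{da} = \int_{0}^{1} - 4 u^{a} \log{\left(u \right)} \, du = \frac{4}{\left(a + 1\right)^{2}}.$$

Repeating $3$ times in total — each differentiation brings down another $\ln u$ — gives
$$\frac{d^{3}J}{da^{3}} = \int_{0}^{1} - 4 u^{a} \log{\left(u \right)}^{3} \, du = \frac{24}{\left(a + 1\right)^{4}},$$
and the integrand here is exactly the target integrand, so $I = \frac{24}{\left(a + 1\right)^{4}}$.

Setting $a = \frac{5}{3}$:
$$I = \frac{243}{512}.$$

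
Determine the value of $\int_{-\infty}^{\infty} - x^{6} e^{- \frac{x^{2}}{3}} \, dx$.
$- \frac{405 \sqrt{3} \sqrt{\pi}}{8}$

Start from the elementary integral
$$J(a) = \int_{-\infty}^{\infty} - e^{- a x^{2}} \, dx = - \frac{\sqrt{\pi}}{\sqrt{a}}.$$

Differentiating under the integral sign brings down a factor of $(-x^2)$:
$$\frac{dJ}{da} = \int_{-\infty}^{\infty} x^{2} e^{- a x^{2}} \, dx = \frac{\sqrt{\pi}}{2 a^{\frac{3}{2}}}.$$

Repeating $3$ times in total — each differentiation brings down another $(-x^2)$ — gives
$$\frac{d^{3}J}{da^{3}} = \int_{-\infty}^{\infty} x^{6} e^{- a x^{2}} \, dx = \frac{15 \sqrt{\pi}}{8 a^{\frac{7}{2}}},$$
and the integrand here is $(-1)^{3}$ times the target integrand, so $I = (-1)^{3}\,\frac{d^{3}J}{da^{3}} = - \frac{15 \sqrt{\pi}}{8 a^{\frac{7}{2}}}$.

Setting $a = \frac{1}{3}$:
$$I = - \frac{405 \sqrt{3} \sqrt{\pi}}{8}.$$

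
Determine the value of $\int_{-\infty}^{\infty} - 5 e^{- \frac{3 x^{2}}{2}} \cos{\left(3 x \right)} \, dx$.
$- \frac{5 \sqrt{6} \sqrt{\pi}}{3 e^{\frac{3}{2}}}$

Let $b$ denote the cosine frequency and define $I(b) = \int_{-\infty}^{\infty} - 5 e^{- \frac{3 x^{2}}{2}} \cos{\left(b x \right)} \, dx$.

Differentiating under the integral sign,
$$I'(b) = \int_{-\infty}^{\infty} 5 x e^{- \frac{3 x^{2}}{2}} \sin{\left(b x \right)} \, dx.$$

Integrate $\int_{-\infty}^{\infty} x \sin(b x)\, e^{- \frac{3 x^{2}}{2}}\, dx$ by parts with $u = \sin(b x)$ and $dv = x\, e^{- \frac{3 x^{2}}{2}}\, dx$, giving $v = - \frac{e^{- \frac{3 x^{2}}{2}}}{3}$. The boundary term vanishes and
$$\int_{-\infty}^{\infty} x \sin(b x)\, e^{- \frac{3 x^{2}}{2}}\, dx = \frac{b}{3} \int_{-\infty}^{\infty} \cos(b x)\, e^{- \frac{3 x^{2}}{2}}\, dx,$$
so $I'(b) = - \frac{b}{3}\, I(b)$.

This is a separable first-order ODE; solving with the initial condition $I(0) = \int_{-\infty}^{\infty} - 5 e^{- \frac{3 x^{2}}{2}}\,dx = - \frac{5 \sqrt{6} \sqrt{\pi}}{3}$ gives
$$I(b) = - \frac{5 \sqrt{6} \sqrt{\pi} e^{- \frac{b^{2}}{6}}}{3}.$$

Setting $b = 3$:
$$I = - \frac{5 \sqrt{6} \sqrt{\pi}}{3 e^{\frac{3}{2}}}.$$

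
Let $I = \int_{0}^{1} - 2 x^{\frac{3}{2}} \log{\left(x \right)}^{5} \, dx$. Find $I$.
$\frac{3072}{3125}$

Begin with the known integral
$$J(a) = \int_{0}^{1} - 2 x^{a} \, dx = - \frac{2}{a + 1}.$$

Differentiating under the integral sign brings down a factor of $\ln x$:
$$\frac{dJ}{da} = \int_{0}^{1} - 2 x^{a} \log{\left(x \right)} \, dx = \frac{2}{\left(a + 1\right)^{2}}.$$

Repeating $5$ times in total — each differentiation brings down another $\ln x$ — gives
$$\frac{d^{5}J}{da^{5}} = \int_{0}^{1} - 2 x^{a} \log{\left(x \right)}^{5} \, dx = \frac{240}{\left(a + 1\right)^{6}},$$
and the integrand here is exactly the target integrand, so $I = \frac{240}{\left(a + 1\right)^{6}}$.

Setting $a = \frac{3}{2}$:
$$I = \frac{3072}{3125}.$$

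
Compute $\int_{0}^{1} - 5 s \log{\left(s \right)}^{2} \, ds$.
$- \frac{5}{4}$

Start from the elementary integral
$$J(a) = \int_{0}^{1} - 5 s^{a} \, ds = - \frac{5}{a + 1}.$$

Differentiating under the integral sign brings down a factor of $\ln s$:
$$\frac{dJ}{da} = \int_{0}^{1} - 5 s^{a} \log{\left(s \right)} \, ds = \frac{5}{\left(a + 1\right)^{2}}.$$

Repeating twice in total — each differentiation brings down another $\ln s$ — gives
$$\frac{d^{2}J}{da^{2}} = \int_{0}^{1} - 5 s^{a} \log{\left(s \right)}^{2} \, ds = - \frac{10}{\left(a + 1\right)^{3}},$$
and the integrand here is exactly the target integrand, so $I = - \frac{10}{\left(a + 1\right)^{3}}$.

Setting $a = 1$:
$$I = - \frac{5}{4}.$$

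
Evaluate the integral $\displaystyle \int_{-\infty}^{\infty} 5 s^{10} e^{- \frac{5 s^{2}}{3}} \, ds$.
$\frac{45927 \sqrt{15} \sqrt{\pi}}{20000}$

Start from the elementary integral
$$J(a) = \int_{-\infty}^{\infty} 5 e^{- a s^{2}} \, ds = \frac{5 \sqrt{\pi}}{\sqrt{a}}.$$

Differentiating under the integral sign brings down a factor of $(-s^2)$:
$$\frac{dJ}{da} = \int_{-\infty}^{\infty} - 5 s^{2} e^{- a s^{2}} \, ds = - \frac{5 \sqrt{\pi}}{2 a^{\frac{3}{2}}}.$$

Repeating $5$ times in total — each differentiation brings down another $(-s^2)$ — gives
$$\frac{d^{5}J}{da^{5}} = \int_{-\infty}^{\infty} - 5 s^{10} e^{- a s^{2}} \, ds = - \frac{4725 \sqrt{\pi}}{32 a^{\frac{11}{2}}},$$
and the integrand here is $(-1)^{5}$ times the target integrand, so $I = (-1)^{5}\,\frac{d^{5}J}{da^{5}} = \frac{4725 \sqrt{\pi}}{32 a^{\frac{11}{2}}}$.

Setting $a = \frac{5}{3}$:
$$I = \frac{45927 \sqrt{15} \sqrt{\pi}}{20000}.$$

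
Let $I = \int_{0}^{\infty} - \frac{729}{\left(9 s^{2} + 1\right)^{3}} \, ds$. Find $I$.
$- \frac{729 \pi}{16}$

Begin with the known result
$$J(a) = \int_{0}^{\infty} - \frac{1}{a^{2} + s^{2}} \, ds = - \frac{\pi}{2 a}.$$

Differentiating under the integral sign with respect to $a$,
$$\frac{dJ}{da} = \int_{0}^{\infty} \frac{2 a}{\left(a^{2} + s^{2}\right)^{2}} \, ds = \frac{\pi}{2 a^{2}},$$
so $\int_{0}^{\infty} - \frac{1}{\left(a^{2} + s^{2}\right)^{2}} \, ds = - \frac{\pi}{4 a^{3}}$.

Repeating — each differentiation of $1/(s^2+a^2)^j$ produces $-2ja/(s^2+a^2)^{j+1}$ — and dividing through by $-2ja$ at each step yields, after $2$ differentiations in total,
$$\int_{0}^{\infty} - \frac{1}{\left(a^{2} + s^{2}\right)^{3}} \, ds = - \frac{3 \pi}{16 a^{5}}.$$

Setting $a = \frac{1}{3}$:
$$I = - \frac{729 \pi}{16}.$$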